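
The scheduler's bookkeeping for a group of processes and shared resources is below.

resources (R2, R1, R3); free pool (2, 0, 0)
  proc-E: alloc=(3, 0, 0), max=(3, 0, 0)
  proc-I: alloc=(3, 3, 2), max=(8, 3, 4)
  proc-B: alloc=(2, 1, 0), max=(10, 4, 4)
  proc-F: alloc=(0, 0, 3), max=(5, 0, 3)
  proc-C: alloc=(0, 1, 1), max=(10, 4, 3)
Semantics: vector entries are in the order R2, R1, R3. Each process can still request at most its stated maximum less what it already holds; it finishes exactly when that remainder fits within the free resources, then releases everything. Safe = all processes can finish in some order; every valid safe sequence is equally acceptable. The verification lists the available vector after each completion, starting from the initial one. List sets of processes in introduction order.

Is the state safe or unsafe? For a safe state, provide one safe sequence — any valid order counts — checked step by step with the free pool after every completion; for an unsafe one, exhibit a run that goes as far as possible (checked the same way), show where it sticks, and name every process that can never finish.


SAFE, for example via the order proc-E, proc-F, proc-I, proc-B, proc-C.
Key observation: proc-F marks the first exact bind of the order: its need (5, 0, 0) fits the free (5, 0, 0) with zero slack on a requested resource.
Verifying each step:
  pool = (2, 0, 0)
  proc-E needs (0, 0, 0) <= (2, 0, 0) -> finishes; pool += (3, 0, 0) = (5, 0, 0)
  proc-F needs (5, 0, 0) <= (5, 0, 0) -> finishes; pool += (0, 0, 3) = (5, 0, 3)
  proc-I needs (5, 0, 2) <= (5, 0, 3) -> finishes; pool += (3, 3, 2) = (8, 3, 5)
  proc-B needs (8, 3, 4) <= (8, 3, 5) -> finishes; pool += (2, 1, 0) = (10, 4, 5)
  proc-C needs (10, 3, 2) <= (10, 4, 5) -> finishes; pool += (0, 1, 1) = (10, 5, 6)


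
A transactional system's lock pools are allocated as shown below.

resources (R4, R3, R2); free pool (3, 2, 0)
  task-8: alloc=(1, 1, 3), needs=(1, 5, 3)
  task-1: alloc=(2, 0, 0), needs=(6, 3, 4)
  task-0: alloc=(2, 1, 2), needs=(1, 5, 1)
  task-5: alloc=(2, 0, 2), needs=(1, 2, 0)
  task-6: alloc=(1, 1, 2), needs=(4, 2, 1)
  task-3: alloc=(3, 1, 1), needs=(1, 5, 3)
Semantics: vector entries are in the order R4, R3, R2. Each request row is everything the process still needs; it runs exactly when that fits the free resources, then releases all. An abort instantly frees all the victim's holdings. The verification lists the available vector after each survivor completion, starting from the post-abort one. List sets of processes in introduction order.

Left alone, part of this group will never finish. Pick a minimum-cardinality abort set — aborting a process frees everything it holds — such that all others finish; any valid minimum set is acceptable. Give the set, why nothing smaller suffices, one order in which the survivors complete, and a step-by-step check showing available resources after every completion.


The answer: abort task-0 and task-3.
Key observation: before aborting task-0 and task-3, task-8 was permanently blocked — no order could ever run it; afterwards it completes at step 3.
Why nothing smaller works — every single abort fails: task-8 alone leaves task-0 blocked (short on R3); task-1 alone leaves task-8 blocked (short on R3); task-0 alone leaves task-8 blocked (short on R3); task-5 alone leaves task-8 blocked (short on R3); task-6 alone leaves task-8 blocked (short on R3); task-3 alone leaves task-8 blocked (short on R3).
One survivor order: task-5, task-6, task-8, task-1. Verifying each step (post-abort pool first):
  pool = (8, 4, 3)
  task-5 needs (1, 2, 0) <= (8, 4, 3) -> finishes; pool += (2, 0, 2) = (10, 4, 5)
  task-6 needs (4, 2, 1) <= (10, 4, 5) -> finishes; pool += (1, 1, 2) = (11, 5, 7)
  task-8 needs (1, 5, 3) <= (11, 5, 7) -> finishes; pool += (1, 1, 3) = (12, 6, 10)
  task-1 needs (6, 3, 4) <= (12, 6, 10) -> finishes; pool += (2, 0, 0) = (14, 6, 10)


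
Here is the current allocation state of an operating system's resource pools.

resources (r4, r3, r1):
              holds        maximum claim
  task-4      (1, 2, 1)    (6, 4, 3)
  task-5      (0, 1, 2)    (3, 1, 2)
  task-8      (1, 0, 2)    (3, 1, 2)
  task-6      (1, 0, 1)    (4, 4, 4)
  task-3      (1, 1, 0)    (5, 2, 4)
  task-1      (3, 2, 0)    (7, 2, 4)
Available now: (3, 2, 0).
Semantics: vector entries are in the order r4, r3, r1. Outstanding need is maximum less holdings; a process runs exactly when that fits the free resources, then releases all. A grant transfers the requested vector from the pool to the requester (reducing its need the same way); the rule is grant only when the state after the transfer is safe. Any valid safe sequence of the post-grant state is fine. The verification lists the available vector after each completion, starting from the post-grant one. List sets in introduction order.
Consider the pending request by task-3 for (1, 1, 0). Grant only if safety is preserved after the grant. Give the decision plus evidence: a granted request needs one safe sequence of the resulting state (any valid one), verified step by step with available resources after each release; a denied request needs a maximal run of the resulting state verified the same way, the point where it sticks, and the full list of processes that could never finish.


GRANT: granting preserves safety; a valid post-grant sequence is task-8, task-5, task-3, task-1, task-6, task-4.
Key observation: even at the reduced pool (2, 1, 0), task-8 fits immediately, so safety survives the grant.
Step-by-step check of the post-grant state:
  pool = (2, 1, 0)
  run task-8 (needs (2, 1, 0), free (2, 1, 0)); after release of (1, 0, 2) the pool is (3, 1, 2)
  run task-5 (needs (3, 0, 0), free (3, 1, 2)); after release of (0, 1, 2) the pool is (3, 2, 4)
  run task-3 (needs (3, 0, 4), free (3, 2, 4)); after release of (2, 2, 0) the pool is (5, 4, 4)
  run task-1 (needs (4, 0, 4), free (5, 4, 4)); after release of (3, 2, 0) the pool is (8, 6, 4)
  run task-6 (needs (3, 4, 3), free (8, 6, 4)); after release of (1, 0, 1) the pool is (9, 6, 5)
  run task-4 (needs (5, 2, 2), free (9, 6, 5)); after release of (1, 2, 1) the pool is (10, 8, 6)


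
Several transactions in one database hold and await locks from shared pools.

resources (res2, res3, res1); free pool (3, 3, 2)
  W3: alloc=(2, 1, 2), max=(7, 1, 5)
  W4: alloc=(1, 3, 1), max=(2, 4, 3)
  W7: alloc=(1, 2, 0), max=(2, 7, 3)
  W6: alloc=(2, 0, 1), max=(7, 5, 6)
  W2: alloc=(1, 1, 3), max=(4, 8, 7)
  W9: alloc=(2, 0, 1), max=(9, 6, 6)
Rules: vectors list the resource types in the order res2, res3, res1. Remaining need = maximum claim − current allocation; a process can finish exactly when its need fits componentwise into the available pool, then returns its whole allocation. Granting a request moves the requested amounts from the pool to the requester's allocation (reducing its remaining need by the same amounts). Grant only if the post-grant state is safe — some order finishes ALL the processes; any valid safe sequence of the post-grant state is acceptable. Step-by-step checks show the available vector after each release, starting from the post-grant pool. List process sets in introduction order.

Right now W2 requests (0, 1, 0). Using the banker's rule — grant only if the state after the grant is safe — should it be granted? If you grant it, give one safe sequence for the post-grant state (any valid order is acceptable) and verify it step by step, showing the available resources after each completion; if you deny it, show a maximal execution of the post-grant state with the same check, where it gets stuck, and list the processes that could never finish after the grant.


GRANT: granting preserves safety; a valid post-grant sequence is W4, W7, W3, W6, W2, W9.
Key observation: the grant leaves (3, 2, 2) free — enough for W4, whose release restarts the cascade.
Step-by-step check of the post-grant state:
  pool = (3, 2, 2)
  W4 needs (1, 1, 2) <= (3, 2, 2) -> finishes; pool += (1, 3, 1) = (4, 5, 3)
  W7 needs (1, 5, 3) <= (4, 5, 3) -> finishes; pool += (1, 2, 0) = (5, 7, 3)
  W3 needs (5, 0, 3) <= (5, 7, 3) -> finishes; pool += (2, 1, 2) = (7, 8, 5)
  W6 needs (5, 5, 5) <= (7, 8, 5) -> finishes; pool += (2, 0, 1) = (9, 8, 6)
  W2 needs (3, 6, 4) <= (9, 8, 6) -> finishes; pool += (1, 2, 3) = (10, 10, 9)
  W9 needs (7, 6, 5) <= (10, 10, 9) -> finishes; pool += (2, 0, 1) = (12, 10, 10)


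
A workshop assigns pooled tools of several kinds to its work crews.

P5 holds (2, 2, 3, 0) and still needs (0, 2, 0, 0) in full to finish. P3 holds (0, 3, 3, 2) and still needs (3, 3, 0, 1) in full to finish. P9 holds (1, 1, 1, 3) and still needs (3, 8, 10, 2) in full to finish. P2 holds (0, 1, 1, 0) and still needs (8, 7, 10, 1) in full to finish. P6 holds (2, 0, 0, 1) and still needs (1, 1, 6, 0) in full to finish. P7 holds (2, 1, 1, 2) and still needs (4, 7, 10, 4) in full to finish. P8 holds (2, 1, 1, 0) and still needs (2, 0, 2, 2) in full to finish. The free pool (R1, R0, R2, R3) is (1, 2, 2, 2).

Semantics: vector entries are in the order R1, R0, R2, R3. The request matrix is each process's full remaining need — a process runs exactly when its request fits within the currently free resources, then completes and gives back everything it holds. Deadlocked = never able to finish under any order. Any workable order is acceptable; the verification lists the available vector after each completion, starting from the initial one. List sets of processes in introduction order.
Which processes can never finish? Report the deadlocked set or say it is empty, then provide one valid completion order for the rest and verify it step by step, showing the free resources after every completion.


The deadlocked set is P9, P2 and P7.
Key observation: the pool after P5, P8, P3, P6 is (7, 8, 9, 5); every surviving request exceeds it in R2, so progress ends there.
One completion order for the rest: P5, P8, P3, P6. Walking it through:
  pool = (1, 2, 2, 2)
  run P5 (needs (0, 2, 0, 0), free (1, 2, 2, 2)); after release of (2, 2, 3, 0) the pool is (3, 4, 5, 2)
  run P8 (needs (2, 0, 2, 2), free (3, 4, 5, 2)); after release of (2, 1, 1, 0) the pool is (5, 5, 6, 2)
  run P3 (needs (3, 3, 0, 1), free (5, 5, 6, 2)); after release of (0, 3, 3, 2) the pool is (5, 8, 9, 4)
  run P6 (needs (1, 1, 6, 0), free (5, 8, 9, 4)); after release of (2, 0, 0, 1) the pool is (7, 8, 9, 5)
The stuck group stays short no matter what:
  blocked: P9 wants (3, 8, 10, 2), pool (7, 8, 9, 5) — not enough R2
  blocked: P2 wants (8, 7, 10, 1), pool (7, 8, 9, 5) — not enough R1 and R2
  blocked: P7 wants (4, 7, 10, 4), pool (7, 8, 9, 5) — not enough R2


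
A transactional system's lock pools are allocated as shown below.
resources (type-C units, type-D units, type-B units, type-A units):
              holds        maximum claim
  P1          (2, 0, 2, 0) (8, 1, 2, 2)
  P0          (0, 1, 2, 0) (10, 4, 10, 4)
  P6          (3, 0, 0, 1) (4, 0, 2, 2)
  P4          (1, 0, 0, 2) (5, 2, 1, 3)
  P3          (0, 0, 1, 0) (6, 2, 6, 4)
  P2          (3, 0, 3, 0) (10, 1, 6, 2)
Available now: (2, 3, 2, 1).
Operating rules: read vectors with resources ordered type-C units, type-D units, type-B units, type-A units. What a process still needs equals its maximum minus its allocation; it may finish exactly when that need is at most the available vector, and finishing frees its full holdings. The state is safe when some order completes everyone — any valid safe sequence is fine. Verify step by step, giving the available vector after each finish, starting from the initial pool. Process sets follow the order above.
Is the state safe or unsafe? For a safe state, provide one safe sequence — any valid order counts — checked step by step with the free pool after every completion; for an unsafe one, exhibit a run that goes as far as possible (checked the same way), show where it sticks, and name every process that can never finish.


SAFE. One safe sequence: P6, P4, P1, P2, P3, P0.
Key observation: the first exact fit in this order is P6 — it needs (1, 0, 2, 1) with (2, 3, 2, 1) free, meeting a requested resource to the last unit.
Verifying each step:
  pool = (2, 3, 2, 1)
  P6: need (1, 0, 2, 1) fits (2, 3, 2, 1); releases (3, 0, 0, 1), pool now (5, 3, 2, 2)
  P4: need (4, 2, 1, 1) fits (5, 3, 2, 2); releases (1, 0, 0, 2), pool now (6, 3, 2, 4)
  P1: need (6, 1, 0, 2) fits (6, 3, 2, 4); releases (2, 0, 2, 0), pool now (8, 3, 4, 4)
  P2: need (7, 1, 3, 2) fits (8, 3, 4, 4); releases (3, 0, 3, 0), pool now (11, 3, 7, 4)
  P3: need (6, 2, 5, 4) fits (11, 3, 7, 4); releases (0, 0, 1, 0), pool now (11, 3, 8, 4)
  P0: need (10, 3, 8, 4) fits (11, 3, 8, 4); releases (0, 1, 2, 0), pool now (11, 4, 10, 4)


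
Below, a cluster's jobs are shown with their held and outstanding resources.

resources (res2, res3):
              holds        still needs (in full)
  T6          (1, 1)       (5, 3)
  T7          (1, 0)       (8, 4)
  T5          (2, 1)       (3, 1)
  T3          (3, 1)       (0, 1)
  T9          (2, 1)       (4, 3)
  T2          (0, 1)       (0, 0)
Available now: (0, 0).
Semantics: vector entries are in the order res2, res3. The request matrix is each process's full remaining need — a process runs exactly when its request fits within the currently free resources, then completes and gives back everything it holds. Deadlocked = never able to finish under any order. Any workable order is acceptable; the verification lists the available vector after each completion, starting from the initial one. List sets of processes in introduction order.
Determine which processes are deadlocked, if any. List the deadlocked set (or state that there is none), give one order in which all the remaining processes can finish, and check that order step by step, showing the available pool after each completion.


The deadlocked set is empty.
Key observation: T2 can run right away; the returned allocation unlocks the remaining processes in turn.
One completion order for the rest: T2, T3, T5, T9, T6, T7. Step-by-step check:
  pool = (0, 0)
  T2: need (0, 0) fits (0, 0); releases (0, 1), pool now (0, 1)
  T3: need (0, 1) fits (0, 1); releases (3, 1), pool now (3, 2)
  T5: need (3, 1) fits (3, 2); releases (2, 1), pool now (5, 3)
  T9: need (4, 3) fits (5, 3); releases (2, 1), pool now (7, 4)
  T6: need (5, 3) fits (7, 4); releases (1, 1), pool now (8, 5)
  T7: need (8, 4) fits (8, 5); releases (1, 0), pool now (9, 5)


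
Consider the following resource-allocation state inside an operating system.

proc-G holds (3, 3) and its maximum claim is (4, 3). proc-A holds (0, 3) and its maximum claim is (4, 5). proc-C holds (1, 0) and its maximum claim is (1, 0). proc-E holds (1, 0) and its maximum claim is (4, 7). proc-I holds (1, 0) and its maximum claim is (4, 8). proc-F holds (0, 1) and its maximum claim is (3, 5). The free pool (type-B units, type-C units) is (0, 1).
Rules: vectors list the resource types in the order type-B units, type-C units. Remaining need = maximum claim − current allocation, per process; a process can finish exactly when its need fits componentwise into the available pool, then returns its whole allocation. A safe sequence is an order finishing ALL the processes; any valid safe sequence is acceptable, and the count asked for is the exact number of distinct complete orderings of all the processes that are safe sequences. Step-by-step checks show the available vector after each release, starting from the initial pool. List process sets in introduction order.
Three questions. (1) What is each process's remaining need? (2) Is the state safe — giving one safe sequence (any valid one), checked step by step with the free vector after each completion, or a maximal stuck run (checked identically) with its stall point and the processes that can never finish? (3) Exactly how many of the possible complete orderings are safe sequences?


(1) Need matrix, components ordered type-B units, type-C units:
  proc-G: (1, 0)
  proc-A: (4, 2)
  proc-C: (0, 0)
  proc-E: (3, 7)
  proc-I: (3, 8)
  proc-F: (3, 4)
(2) SAFE. One safe sequence: proc-C, proc-G, proc-F, proc-A, proc-E, proc-I.
Key observation: proc-G marks the first exact bind of the order: its need (1, 0) fits the free (1, 1) with zero slack on a requested resource.
Walking it through:
  pool = (0, 1)
  proc-C: need (0, 0) fits (0, 1); releases (1, 0), pool now (1, 1)
  proc-G: need (1, 0) fits (1, 1); releases (3, 3), pool now (4, 4)
  proc-F: need (3, 4) fits (4, 4); releases (0, 1), pool now (4, 5)
  proc-A: need (4, 2) fits (4, 5); releases (0, 3), pool now (4, 8)
  proc-E: need (3, 7) fits (4, 8); releases (1, 0), pool now (5, 8)
  proc-I: need (3, 8) fits (5, 8); releases (1, 0), pool now (6, 8)
(3) Exactly 5 of the possible complete orderings are safe sequences.


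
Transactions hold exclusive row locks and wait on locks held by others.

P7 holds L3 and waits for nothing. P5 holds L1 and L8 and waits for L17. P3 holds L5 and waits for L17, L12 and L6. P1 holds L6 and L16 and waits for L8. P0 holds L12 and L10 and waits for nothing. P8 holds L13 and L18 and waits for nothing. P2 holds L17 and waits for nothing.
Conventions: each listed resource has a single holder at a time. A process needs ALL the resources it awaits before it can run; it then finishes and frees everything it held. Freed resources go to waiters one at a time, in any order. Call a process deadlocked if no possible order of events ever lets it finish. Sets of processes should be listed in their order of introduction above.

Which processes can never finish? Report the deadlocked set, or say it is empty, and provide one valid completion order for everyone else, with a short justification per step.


Nothing here is deadlocked.
Key observation: the waits form no ring: some process can always run, and its releases unblock the others one by one.
One completion order for the rest: P2, P5, P1, P8, P0, P7, P3.
Step-by-step check:
  P2 waits on nothing -> runs at once and releases L17
  P5 waits on L17 — all released -> runs and releases L1 and L8
  P1 waits on L8 — all released -> runs and releases L6 and L16
  P8 waits on nothing -> runs at once and releases L13 and L18
  P0 waits on nothing -> runs at once and releases L12 and L10
  P7 waits on nothing -> runs at once and releases L3
  P3 waits on L17, L12 and L6 — all released -> runs and releases L5


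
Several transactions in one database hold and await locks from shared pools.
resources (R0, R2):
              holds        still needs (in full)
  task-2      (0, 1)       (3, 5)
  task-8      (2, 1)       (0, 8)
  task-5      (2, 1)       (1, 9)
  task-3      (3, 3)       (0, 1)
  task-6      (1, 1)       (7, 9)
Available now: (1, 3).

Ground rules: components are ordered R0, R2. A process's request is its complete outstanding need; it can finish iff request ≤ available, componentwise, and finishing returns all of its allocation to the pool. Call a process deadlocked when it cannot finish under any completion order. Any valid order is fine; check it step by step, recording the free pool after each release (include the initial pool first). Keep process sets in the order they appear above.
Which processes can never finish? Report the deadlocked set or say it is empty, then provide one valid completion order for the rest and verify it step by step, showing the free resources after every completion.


The deadlocked set is task-8, task-5 and task-6.
Key observation: R2 is the bottleneck — with task-3, task-2 done the pool holds (4, 7), short of every remaining need.
One completion order for the rest: task-3, task-2. Step-by-step check:
  pool = (1, 3)
  task-3 needs (0, 1) <= (1, 3) -> finishes; pool += (3, 3) = (4, 6)
  task-2 needs (3, 5) <= (4, 6) -> finishes; pool += (0, 1) = (4, 7)
The blocked processes can never fit:
  task-8 still needs (0, 8) but only (4, 7) is free — short on R2
  task-5 still needs (1, 9) but only (4, 7) is free — short on R2
  task-6 still needs (7, 9) but only (4, 7) is free — short on R0 and R2


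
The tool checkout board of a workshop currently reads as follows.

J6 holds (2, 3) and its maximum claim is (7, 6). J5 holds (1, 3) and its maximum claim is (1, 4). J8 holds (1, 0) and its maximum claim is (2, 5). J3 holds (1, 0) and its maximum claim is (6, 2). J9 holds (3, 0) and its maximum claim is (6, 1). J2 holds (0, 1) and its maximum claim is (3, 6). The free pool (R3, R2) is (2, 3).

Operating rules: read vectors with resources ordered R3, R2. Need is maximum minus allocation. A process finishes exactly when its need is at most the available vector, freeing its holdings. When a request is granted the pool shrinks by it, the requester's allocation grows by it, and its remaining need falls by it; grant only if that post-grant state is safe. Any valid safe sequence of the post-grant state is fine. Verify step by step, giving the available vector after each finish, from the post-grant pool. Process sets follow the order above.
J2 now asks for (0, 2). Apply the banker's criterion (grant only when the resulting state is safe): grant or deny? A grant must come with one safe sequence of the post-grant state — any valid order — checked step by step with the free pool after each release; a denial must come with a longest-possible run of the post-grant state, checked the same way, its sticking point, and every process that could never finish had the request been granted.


GRANT: granting preserves safety; a valid post-grant sequence is J5, J9, J6, J3, J2, J8.
Key observation: the grant leaves (2, 1) free — enough for J5, whose release restarts the cascade.
Step-by-step check of the post-grant state:
  pool = (2, 1)
  J5: need (0, 1) fits (2, 1); releases (1, 3), pool now (3, 4)
  J9: need (3, 1) fits (3, 4); releases (3, 0), pool now (6, 4)
  J6: need (5, 3) fits (6, 4); releases (2, 3), pool now (8, 7)
  J3: need (5, 2) fits (8, 7); releases (1, 0), pool now (9, 7)
  J2: need (3, 3) fits (9, 7); releases (0, 3), pool now (9, 10)
  J8: need (1, 5) fits (9, 10); releases (1, 0), pool now (10, 10)


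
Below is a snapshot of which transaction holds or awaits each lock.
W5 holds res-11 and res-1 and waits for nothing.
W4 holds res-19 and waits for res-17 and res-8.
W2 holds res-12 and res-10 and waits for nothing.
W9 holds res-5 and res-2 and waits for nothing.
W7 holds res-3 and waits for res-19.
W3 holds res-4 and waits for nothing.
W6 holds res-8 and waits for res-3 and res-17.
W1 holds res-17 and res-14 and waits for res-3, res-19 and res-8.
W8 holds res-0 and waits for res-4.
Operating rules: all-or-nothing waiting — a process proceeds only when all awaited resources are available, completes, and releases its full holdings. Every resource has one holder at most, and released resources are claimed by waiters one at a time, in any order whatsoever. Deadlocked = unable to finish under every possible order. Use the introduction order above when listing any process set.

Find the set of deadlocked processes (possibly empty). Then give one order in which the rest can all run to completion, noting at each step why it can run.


Deadlocked: W4, W7, W6 and W1.
Key observation: the wait chain closes on itself along W4 -> W6 -> W7 -> W4; W1 is caught in further circular waits.
A valid finishing order for the others: W9, W2, W3, W8, W5.
Walking it through:
  W9 waits on nothing -> runs at once and releases res-5 and res-2
  W2 waits on nothing -> runs at once and releases res-12 and res-10
  W3 waits on nothing -> runs at once and releases res-4
  W8 waits on res-4 — all released -> runs and releases res-0
  W5 waits on nothing -> runs at once and releases res-11 and res-1


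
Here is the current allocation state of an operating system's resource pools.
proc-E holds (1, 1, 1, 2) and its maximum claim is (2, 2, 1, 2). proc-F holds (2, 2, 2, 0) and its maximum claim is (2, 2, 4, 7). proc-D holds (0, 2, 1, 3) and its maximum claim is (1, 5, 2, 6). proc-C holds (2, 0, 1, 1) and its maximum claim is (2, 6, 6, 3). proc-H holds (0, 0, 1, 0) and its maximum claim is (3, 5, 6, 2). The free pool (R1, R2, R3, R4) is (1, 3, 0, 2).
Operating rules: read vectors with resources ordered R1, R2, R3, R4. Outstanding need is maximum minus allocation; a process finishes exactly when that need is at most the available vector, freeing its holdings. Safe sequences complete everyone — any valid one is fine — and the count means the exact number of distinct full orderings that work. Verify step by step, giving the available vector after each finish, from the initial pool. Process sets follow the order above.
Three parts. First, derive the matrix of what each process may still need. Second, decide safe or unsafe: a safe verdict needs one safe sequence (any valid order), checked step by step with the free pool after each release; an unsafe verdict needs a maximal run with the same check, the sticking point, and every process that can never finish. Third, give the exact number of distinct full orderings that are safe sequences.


(1) Remaining need (order R1, R2, R3, R4):
  proc-E: (1, 1, 0, 0)
  proc-F: (0, 0, 2, 7)
  proc-D: (1, 3, 1, 3)
  proc-C: (0, 6, 5, 2)
  proc-H: (3, 5, 5, 2)
(2) UNSAFE.
Key observation: the pool after proc-E, proc-D, proc-F is (4, 8, 4, 7); every surviving request exceeds it in R3, so progress ends there.
A maximal execution: proc-E, proc-D, proc-F — then nothing else fits. Step-by-step check:
  pool = (1, 3, 0, 2)
  proc-E needs (1, 1, 0, 0) <= (1, 3, 0, 2) -> finishes; pool += (1, 1, 1, 2) = (2, 4, 1, 4)
  proc-D needs (1, 3, 1, 3) <= (2, 4, 1, 4) -> finishes; pool += (0, 2, 1, 3) = (2, 6, 2, 7)
  proc-F needs (0, 0, 2, 7) <= (2, 6, 2, 7) -> finishes; pool += (2, 2, 2, 0) = (4, 8, 4, 7)
  blocked: proc-C wants (0, 6, 5, 2), pool (4, 8, 4, 7) — not enough R3
  blocked: proc-H wants (3, 5, 5, 2), pool (4, 8, 4, 7) — not enough R3
Processes that can never finish: proc-C and proc-H.
(3) The exact count: 0 of the possible complete orderings are safe sequences.


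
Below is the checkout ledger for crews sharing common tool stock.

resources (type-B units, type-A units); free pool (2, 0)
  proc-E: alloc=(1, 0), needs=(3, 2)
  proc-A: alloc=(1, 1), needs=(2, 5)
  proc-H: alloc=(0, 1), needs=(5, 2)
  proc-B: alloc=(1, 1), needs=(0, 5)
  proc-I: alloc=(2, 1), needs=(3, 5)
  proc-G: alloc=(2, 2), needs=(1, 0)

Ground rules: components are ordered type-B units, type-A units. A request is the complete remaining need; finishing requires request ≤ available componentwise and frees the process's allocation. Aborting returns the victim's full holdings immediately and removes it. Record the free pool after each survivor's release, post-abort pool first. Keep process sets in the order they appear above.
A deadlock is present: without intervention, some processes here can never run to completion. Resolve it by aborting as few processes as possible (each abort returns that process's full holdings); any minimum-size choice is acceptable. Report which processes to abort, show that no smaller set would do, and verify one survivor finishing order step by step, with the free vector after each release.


Abort proc-A and proc-I.
Key observation: before aborting proc-A and proc-I, proc-B was permanently blocked — no order could ever run it; afterwards it completes at step 4.
Why nothing smaller works — every single abort fails: proc-E alone leaves proc-A blocked (short on type-A units); proc-A alone leaves proc-B blocked (short on type-A units); proc-H alone leaves proc-A blocked (short on type-A units); proc-B alone leaves proc-A blocked (short on type-A units); proc-I alone leaves proc-A blocked (short on type-A units); proc-G alone leaves proc-A blocked (short on type-A units).
One survivor order: proc-G, proc-H, proc-E, proc-B. Step-by-step check (post-abort pool first):
  pool = (5, 2)
  run proc-G (needs (1, 0), free (5, 2)); after release of (2, 2) the pool is (7, 4)
  run proc-H (needs (5, 2), free (7, 4)); after release of (0, 1) the pool is (7, 5)
  run proc-E (needs (3, 2), free (7, 5)); after release of (1, 0) the pool is (8, 5)
  run proc-B (needs (0, 5), free (8, 5)); after release of (1, 1) the pool is (9, 6)


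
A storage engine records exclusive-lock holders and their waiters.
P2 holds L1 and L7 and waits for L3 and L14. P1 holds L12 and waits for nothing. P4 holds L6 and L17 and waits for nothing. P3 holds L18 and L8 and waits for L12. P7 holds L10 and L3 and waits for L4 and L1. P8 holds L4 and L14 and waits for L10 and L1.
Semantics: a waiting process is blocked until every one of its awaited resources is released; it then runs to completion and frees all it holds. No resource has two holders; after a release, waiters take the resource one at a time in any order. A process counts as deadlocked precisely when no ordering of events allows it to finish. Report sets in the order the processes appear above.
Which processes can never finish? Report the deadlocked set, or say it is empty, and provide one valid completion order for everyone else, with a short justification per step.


Deadlocked: P2, P7 and P8.
Key observation: the knot is the closed ring of waits P2 -> P7 -> P2; P8 is caught in further circular waits.
One completion order for the rest: P1, P4, P3.
Walking it through:
  run P1 (it waits on nothing); releases L12
  run P4 (it waits on nothing); releases L6 and L17
  P3 waits on L12 — all released -> runs and releases L18 and L8


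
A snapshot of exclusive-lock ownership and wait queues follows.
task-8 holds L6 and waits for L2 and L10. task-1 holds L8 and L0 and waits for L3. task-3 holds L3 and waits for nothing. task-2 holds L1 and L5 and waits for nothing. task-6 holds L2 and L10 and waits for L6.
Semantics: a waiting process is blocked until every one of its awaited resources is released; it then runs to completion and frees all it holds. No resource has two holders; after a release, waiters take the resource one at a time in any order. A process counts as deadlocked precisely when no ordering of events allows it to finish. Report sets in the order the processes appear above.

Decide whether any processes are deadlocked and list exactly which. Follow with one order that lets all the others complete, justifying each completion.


Deadlocked set: task-8 and task-6.
Key observation: the wait chain closes on itself along task-8 -> task-6 -> task-8; no other process is dragged down with it.
One completion order for the rest: task-3, task-2, task-1.
Verifying each step:
  task-3 waits on nothing -> runs at once and releases L3
  task-2 waits on nothing -> runs at once and releases L1 and L5
  run task-1 (all its waits — L3 — are resolved); releases L8 and L0


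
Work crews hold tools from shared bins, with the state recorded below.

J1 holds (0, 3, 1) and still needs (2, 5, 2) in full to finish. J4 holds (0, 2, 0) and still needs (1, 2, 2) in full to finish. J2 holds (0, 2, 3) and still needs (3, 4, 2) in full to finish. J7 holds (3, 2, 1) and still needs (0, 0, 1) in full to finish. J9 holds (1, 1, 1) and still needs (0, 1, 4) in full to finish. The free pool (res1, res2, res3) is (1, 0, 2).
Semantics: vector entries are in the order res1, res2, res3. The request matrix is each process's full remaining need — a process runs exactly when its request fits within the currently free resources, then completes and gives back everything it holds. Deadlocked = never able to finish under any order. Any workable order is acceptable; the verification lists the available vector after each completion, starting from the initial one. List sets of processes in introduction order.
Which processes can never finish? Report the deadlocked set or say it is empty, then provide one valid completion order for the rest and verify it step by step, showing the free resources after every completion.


No process is deadlocked.
Key observation: the pool covers J7 at once, and every later process fits after earlier releases.
The rest can finish in the order J7, J4, J2, J9, J1. Verifying each step:
  pool = (1, 0, 2)
  J7 needs (0, 0, 1) <= (1, 0, 2) -> finishes; pool += (3, 2, 1) = (4, 2, 3)
  J4 needs (1, 2, 2) <= (4, 2, 3) -> finishes; pool += (0, 2, 0) = (4, 4, 3)
  J2 needs (3, 4, 2) <= (4, 4, 3) -> finishes; pool += (0, 2, 3) = (4, 6, 6)
  J9 needs (0, 1, 4) <= (4, 6, 6) -> finishes; pool += (1, 1, 1) = (5, 7, 7)
  J1 needs (2, 5, 2) <= (5, 7, 7) -> finishes; pool += (0, 3, 1) = (5, 10, 8)


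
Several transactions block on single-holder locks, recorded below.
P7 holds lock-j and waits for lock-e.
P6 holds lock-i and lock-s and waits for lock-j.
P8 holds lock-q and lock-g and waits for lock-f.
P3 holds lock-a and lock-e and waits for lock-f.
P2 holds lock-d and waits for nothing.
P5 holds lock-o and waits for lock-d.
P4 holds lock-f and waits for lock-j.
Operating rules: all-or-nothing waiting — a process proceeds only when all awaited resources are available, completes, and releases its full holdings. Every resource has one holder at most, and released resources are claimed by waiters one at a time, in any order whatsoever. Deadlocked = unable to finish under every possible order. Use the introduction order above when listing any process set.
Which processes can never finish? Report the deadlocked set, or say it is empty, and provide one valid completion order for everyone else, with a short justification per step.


Deadlocked set: P7, P6, P8, P3 and P4.
Key observation: nobody on the ring P7 -> P3 -> P4 -> P7 can start until another member finishes, which never happens; P6 and P8 wait into the deadlock from upstream.
The rest can finish in the order P2, P5.
Step-by-step check:
  run P2 (it waits on nothing); releases lock-d
  run P5 (all its waits — lock-d — are resolved); releases lock-o


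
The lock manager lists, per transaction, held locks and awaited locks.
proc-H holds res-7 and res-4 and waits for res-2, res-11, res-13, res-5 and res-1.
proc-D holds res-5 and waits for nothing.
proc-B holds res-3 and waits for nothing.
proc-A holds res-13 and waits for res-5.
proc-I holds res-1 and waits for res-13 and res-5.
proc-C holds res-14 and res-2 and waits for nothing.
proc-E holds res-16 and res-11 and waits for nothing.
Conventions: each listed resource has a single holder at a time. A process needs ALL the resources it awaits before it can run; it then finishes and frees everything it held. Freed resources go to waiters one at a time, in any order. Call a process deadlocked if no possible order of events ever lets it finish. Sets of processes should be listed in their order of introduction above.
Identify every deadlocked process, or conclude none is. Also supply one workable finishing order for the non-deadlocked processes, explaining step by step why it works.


Nothing here is deadlocked.
Key observation: the waits form no ring: some process can always run, and its releases unblock the others one by one.
The rest can finish in the order proc-D, proc-B, proc-A, proc-C, proc-E, proc-I, proc-H.
Walking it through:
  proc-D waits on nothing -> runs at once and releases res-5
  proc-B waits on nothing -> runs at once and releases res-3
  proc-A waits on res-5 — all released -> runs and releases res-13
  proc-C waits on nothing -> runs at once and releases res-14 and res-2
  proc-E waits on nothing -> runs at once and releases res-16 and res-11
  proc-I waits on res-13 and res-5 — all released -> runs and releases res-1
  proc-H waits on res-2, res-11, res-13, res-5 and res-1 — all released -> runs and releases res-7 and res-4


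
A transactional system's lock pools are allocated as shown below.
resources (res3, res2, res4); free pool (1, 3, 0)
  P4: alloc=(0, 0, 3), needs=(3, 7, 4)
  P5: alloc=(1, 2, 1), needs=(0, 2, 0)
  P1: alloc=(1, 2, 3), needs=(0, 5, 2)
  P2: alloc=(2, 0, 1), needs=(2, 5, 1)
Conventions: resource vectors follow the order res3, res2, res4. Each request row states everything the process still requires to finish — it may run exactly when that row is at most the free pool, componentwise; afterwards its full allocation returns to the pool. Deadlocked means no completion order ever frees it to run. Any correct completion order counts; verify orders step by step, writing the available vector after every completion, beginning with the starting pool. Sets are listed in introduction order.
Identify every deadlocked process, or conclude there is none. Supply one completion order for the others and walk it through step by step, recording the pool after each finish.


The deadlocked set is empty.
Key observation: no deadlock: P5 fits now, and the freed resources carry the rest through.
The rest can finish in the order P5, P2, P1, P4. Walking it through:
  pool = (1, 3, 0)
  run P5 (needs (0, 2, 0), free (1, 3, 0)); after release of (1, 2, 1) the pool is (2, 5, 1)
  run P2 (needs (2, 5, 1), free (2, 5, 1)); after release of (2, 0, 1) the pool is (4, 5, 2)
  run P1 (needs (0, 5, 2), free (4, 5, 2)); after release of (1, 2, 3) the pool is (5, 7, 5)
  run P4 (needs (3, 7, 4), free (5, 7, 5)); after release of (0, 0, 3) the pool is (5, 7, 8)


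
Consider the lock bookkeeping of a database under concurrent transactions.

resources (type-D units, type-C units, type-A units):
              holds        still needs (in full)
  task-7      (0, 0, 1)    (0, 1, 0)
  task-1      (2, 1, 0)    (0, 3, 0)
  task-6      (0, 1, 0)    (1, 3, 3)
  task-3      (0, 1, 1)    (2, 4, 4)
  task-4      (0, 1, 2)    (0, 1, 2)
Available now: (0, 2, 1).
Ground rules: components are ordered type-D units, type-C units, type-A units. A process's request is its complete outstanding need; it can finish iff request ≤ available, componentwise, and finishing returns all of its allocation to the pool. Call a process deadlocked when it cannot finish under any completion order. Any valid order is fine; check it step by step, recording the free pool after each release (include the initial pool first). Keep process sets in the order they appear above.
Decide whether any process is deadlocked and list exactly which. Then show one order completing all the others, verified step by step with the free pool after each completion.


No process is deadlocked.
Key observation: no deadlock: task-7 fits now, and the freed resources carry the rest through.
A valid finishing order for the others: task-7, task-4, task-1, task-3, task-6. Step-by-step check:
  pool = (0, 2, 1)
  task-7 needs (0, 1, 0) <= (0, 2, 1) -> finishes; pool += (0, 0, 1) = (0, 2, 2)
  task-4 needs (0, 1, 2) <= (0, 2, 2) -> finishes; pool += (0, 1, 2) = (0, 3, 4)
  task-1 needs (0, 3, 0) <= (0, 3, 4) -> finishes; pool += (2, 1, 0) = (2, 4, 4)
  task-3 needs (2, 4, 4) <= (2, 4, 4) -> finishes; pool += (0, 1, 1) = (2, 5, 5)
  task-6 needs (1, 3, 3) <= (2, 5, 5) -> finishes; pool += (0, 1, 0) = (2, 6, 5)


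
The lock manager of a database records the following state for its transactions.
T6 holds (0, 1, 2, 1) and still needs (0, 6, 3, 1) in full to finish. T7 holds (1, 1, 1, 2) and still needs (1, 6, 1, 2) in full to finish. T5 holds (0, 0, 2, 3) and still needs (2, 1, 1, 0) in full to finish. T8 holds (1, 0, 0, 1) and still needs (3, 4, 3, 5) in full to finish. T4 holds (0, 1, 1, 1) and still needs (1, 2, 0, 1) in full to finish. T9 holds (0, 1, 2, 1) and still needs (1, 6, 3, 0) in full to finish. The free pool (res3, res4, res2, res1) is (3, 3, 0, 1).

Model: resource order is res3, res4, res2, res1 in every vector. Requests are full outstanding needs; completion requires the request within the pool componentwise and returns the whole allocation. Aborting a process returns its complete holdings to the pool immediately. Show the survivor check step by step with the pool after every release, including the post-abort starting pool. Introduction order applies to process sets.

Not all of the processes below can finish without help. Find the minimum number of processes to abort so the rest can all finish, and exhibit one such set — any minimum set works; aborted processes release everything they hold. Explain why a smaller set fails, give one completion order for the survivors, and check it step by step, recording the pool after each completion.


Minimum abort set: T7 and T9.
Key observation: the deadlocked T6 becomes finishable only because T7 and T9 released (1, 2, 3, 3); it completes at step 2 below.
Why nothing smaller works — every single abort fails: T6 alone leaves T7 blocked (short on res4); T7 alone leaves T6 blocked (short on res4); T5 alone leaves T6 blocked (short on res4); T8 alone leaves T6 blocked (short on res4); T4 alone leaves T6 blocked (short on res4); T9 alone leaves T6 blocked (short on res4).
The survivors complete as T4, T6, T8, T5. Check, step by step (starting from the post-abort pool):
  pool = (4, 5, 3, 4)
  T4: need (1, 2, 0, 1) fits (4, 5, 3, 4); releases (0, 1, 1, 1), pool now (4, 6, 4, 5)
  T6: need (0, 6, 3, 1) fits (4, 6, 4, 5); releases (0, 1, 2, 1), pool now (4, 7, 6, 6)
  T8: need (3, 4, 3, 5) fits (4, 7, 6, 6); releases (1, 0, 0, 1), pool now (5, 7, 6, 7)
  T5: need (2, 1, 1, 0) fits (5, 7, 6, 7); releases (0, 0, 2, 3), pool now (5, 7, 8, 10)
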